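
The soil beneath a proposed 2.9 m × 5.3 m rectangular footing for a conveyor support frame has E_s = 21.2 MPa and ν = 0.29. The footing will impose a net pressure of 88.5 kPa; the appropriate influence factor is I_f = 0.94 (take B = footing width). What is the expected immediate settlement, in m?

Immediate (elastic) settlement: S_e = q·B·(1−ν²)/E_s · I_f.
E_s = 21.2 MPa = 21200 kPa.
S_e = 88.5 × 2.9 × (1 − 0.29²) / 21200 × 0.94
    = 88.5 × 2.9 × 0.9159 / 21200 × 0.94
    = 0.01042 m

S_e ≈ 0.0104 m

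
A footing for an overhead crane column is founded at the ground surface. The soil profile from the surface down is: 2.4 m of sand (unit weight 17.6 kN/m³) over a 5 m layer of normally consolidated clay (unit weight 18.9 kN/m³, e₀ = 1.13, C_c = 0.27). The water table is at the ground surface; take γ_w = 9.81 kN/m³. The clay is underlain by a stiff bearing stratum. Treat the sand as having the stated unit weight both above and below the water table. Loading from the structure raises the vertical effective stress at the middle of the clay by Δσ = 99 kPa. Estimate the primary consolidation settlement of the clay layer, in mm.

Mid-depth of clay below the ground surface: z = 2.4 + 5/2 = 4.9 m.
Total vertical stress at mid-clay: σ_v = 17.6×2.4 + 18.9×2.5 = 89.49 kPa.
Pore pressure: u = 9.81×(4.9 − 0) = 48.069 kPa.
Initial effective stress: σ'_0 = σ_v − u = 89.49 − 48.069 = 41.421 kPa.
Final effective stress: σ'_f = σ'_0 + Δσ = 41.421 + 99 = 140.42 kPa.
Normally consolidated clay, so the full stress increment lies on the virgin compression line:
S_c = C_c·H/(1+e₀)·log₁₀(σ'_f/σ'_0) = 0.27×5/(1+1.13)×log₁₀(140.42/41.421)
    = 0.6338 × 0.53021 = 0.336 m

S_c ≈ 336 mm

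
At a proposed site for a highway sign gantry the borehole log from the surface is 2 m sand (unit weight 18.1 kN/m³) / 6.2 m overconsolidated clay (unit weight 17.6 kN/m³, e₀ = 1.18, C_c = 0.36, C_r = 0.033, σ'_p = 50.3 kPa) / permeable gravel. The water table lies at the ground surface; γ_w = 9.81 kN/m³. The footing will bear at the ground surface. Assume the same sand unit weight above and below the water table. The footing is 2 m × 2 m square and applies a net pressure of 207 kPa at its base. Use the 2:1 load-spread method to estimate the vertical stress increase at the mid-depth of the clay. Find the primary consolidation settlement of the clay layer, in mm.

Mid-depth of clay below the ground surface: z = 2 + 6.2/2 = 5.1 m.
Total vertical stress at mid-clay: σ_v = 18.1×2 + 17.6×3.1 = 90.76 kPa.
Pore pressure: u = 9.81×(5.1 − 0) = 50.031 kPa.
Initial effective stress: σ'_0 = σ_v − u = 90.76 − 50.031 = 40.729 kPa.
Stress increase at mid-clay by the 2:1 spreading method:
Δσ = qBL/((B+z)(L+z)) = 207×2×2/((2+5.1)(2+5.1)) = 16.425 kPa
Final effective stress: σ'_f = 40.729 + 16.425 = 57.154 kPa.
σ'_f = 57.154 > σ'_p = 50.3 kPa, so the stress path crosses the preconsolidation pressure — recompression up to σ'_p, then virgin compression beyond:
S_c = H/(1+e₀)·[C_r·log₁₀(σ'_p/σ'_0) + C_c·log₁₀(σ'_f/σ'_p)]
    = 6.2/2.18 × [0.033×log₁₀(50.3/40.729) + 0.36×log₁₀(57.154/50.3)]
    = 2.844 × [0.0030249 + 0.019972] = 0.0654 m

S_c ≈ 65.4 mm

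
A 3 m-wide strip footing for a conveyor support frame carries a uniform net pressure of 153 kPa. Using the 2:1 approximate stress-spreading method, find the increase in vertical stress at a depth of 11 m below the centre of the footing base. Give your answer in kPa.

By the 2:1 method the load spreads at 1 horizontal : 2 vertical, so at depth z the loaded area has grown by z in each plan dimension:
Δσ = qB/(B+z) = 153×3/(3+11) = 32.786 kPa

Δσ_z ≈ 32.8 kPa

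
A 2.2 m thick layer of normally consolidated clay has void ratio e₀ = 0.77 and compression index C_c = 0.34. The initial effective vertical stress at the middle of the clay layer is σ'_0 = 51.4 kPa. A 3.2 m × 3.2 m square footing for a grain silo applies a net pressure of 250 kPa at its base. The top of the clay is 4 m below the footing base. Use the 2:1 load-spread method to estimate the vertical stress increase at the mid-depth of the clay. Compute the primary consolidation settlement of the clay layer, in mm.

S_c ≈ 99.9 mm

Mid-depth of clay below the footing base: z = 4 + 2.2/2 = 5.1 m.
Stress increase at mid-clay by the 2:1 spreading method:
Δσ = qBL/((B+z)(L+z)) = 250×3.2×3.2/((3.2+5.1)(3.2+5.1)) = 37.161 kPa
Final effective stress: σ'_f = σ'_0 + Δσ = 51.4 + 37.161 = 88.561 kPa.
Normally consolidated clay, so the full stress increment lies on the virgin compression line:
S_c = C_c·H/(1+e₀)·log₁₀(σ'_f/σ'_0) = 0.34×2.2/(1+0.77)×log₁₀(88.561/51.4)
    = 0.4226 × 0.23628 = 0.09985 m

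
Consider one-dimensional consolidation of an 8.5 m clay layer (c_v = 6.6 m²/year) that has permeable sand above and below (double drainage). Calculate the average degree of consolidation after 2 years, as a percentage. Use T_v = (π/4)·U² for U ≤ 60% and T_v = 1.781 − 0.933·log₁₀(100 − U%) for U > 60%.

Drainage path length: H_d = H/2 = 4.25 m (double drainage).
T_v = c_v·t/H_d² = 6.6×2/4.25² = 0.7308.
T_v = 0.7308 corresponds to the U > 60% branch:
U = 1 − 10^((1.781 − T_v)/0.933)/100 = 0.8665

U ≈ 86.6 %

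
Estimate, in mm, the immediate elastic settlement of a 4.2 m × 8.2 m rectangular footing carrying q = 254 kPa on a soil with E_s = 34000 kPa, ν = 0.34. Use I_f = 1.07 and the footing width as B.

Immediate (elastic) settlement: S_e = q·B·(1−ν²)/E_s · I_f.
S_e = 254 × 4.2 × (1 − 0.34²) / 34000 × 1.07
    = 254 × 4.2 × 0.8844 / 34000 × 1.07
    = 0.02969 m = 29.69 mm

S_e ≈ 29.7 mm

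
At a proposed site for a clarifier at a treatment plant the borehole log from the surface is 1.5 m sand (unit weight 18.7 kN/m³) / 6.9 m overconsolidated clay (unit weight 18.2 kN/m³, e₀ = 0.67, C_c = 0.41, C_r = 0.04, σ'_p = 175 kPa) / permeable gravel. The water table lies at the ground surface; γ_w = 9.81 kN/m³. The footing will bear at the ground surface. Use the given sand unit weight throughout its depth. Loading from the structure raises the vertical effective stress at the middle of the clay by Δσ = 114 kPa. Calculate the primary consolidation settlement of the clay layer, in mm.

Mid-depth of clay below the ground surface: z = 1.5 + 6.9/2 = 4.95 m.
Total vertical stress at mid-clay: σ_v = 18.7×1.5 + 18.2×3.45 = 90.84 kPa.
Pore pressure: u = 9.81×(4.95 − 0) = 48.56 kPa.
Initial effective stress: σ'_0 = σ_v − u = 90.84 − 48.56 = 42.28 kPa.
Final effective stress: σ'_f = 42.28 + 114 = 156.28 kPa.
σ'_f = 156.28 ≤ σ'_p = 175 kPa, so the clay remains overconsolidated and only the recompression index applies:
S_c = C_r·H/(1+e₀)·log₁₀(σ'_f/σ'_0) = 0.04×6.9/1.67×log₁₀(156.28/42.28)
    = 0.16527 × 0.56777 = 0.09383 m

S_c ≈ 93.8 mm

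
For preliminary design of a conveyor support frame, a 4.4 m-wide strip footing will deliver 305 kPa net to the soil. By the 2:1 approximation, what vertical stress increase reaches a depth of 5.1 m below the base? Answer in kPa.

Δσ_z ≈ 141 kPa

By the 2:1 method the load spreads at 1 horizontal : 2 vertical, so at depth z the loaded area has grown by z in each plan dimension:
Δσ = qB/(B+z) = 305×4.4/(4.4+5.1) = 141.26 kPa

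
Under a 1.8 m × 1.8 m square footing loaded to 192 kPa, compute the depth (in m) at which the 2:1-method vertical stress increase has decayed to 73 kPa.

z ≈ 1.12 m

2:1 spreading — at depth z the loaded area has grown by z in each plan dimension:
qB²/(B+z)² = Δσ_z ⇒ z = B(√(q/Δσ_z) − 1) = 1.8×(√(192/73) − 1) = 1.119 m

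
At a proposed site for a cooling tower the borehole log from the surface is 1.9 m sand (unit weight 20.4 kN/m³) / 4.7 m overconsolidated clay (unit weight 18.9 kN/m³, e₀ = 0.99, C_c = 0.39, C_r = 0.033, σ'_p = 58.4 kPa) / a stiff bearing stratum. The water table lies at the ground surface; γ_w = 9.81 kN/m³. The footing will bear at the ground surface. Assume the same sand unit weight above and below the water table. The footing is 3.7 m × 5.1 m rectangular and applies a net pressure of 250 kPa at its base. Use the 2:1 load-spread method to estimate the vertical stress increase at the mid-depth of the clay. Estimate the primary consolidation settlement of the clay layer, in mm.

S_c ≈ 246 mm

Mid-depth of clay below the ground surface: z = 1.9 + 4.7/2 = 4.25 m.
Total vertical stress at mid-clay: σ_v = 20.4×1.9 + 18.9×2.35 = 83.175 kPa.
Pore pressure: u = 9.81×(4.25 − 0) = 41.693 kPa.
Initial effective stress: σ'_0 = σ_v − u = 83.175 − 41.693 = 41.482 kPa.
Stress increase at mid-clay by the 2:1 spreading method:
Δσ = qBL/((B+z)(L+z)) = 250×3.7×5.1/((3.7+4.25)(5.1+4.25)) = 63.465 kPa
Final effective stress: σ'_f = 41.482 + 63.465 = 104.95 kPa.
σ'_f = 104.95 > σ'_p = 58.4 kPa, so the stress path crosses the preconsolidation pressure — recompression up to σ'_p, then virgin compression beyond:
S_c = H/(1+e₀)·[C_r·log₁₀(σ'_p/σ'_0) + C_c·log₁₀(σ'_f/σ'_p)]
    = 4.7/1.99 × [0.033×log₁₀(58.4/41.482) + 0.39×log₁₀(104.95/58.4)]
    = 2.3618 × [0.0049023 + 0.099282] = 0.2461 m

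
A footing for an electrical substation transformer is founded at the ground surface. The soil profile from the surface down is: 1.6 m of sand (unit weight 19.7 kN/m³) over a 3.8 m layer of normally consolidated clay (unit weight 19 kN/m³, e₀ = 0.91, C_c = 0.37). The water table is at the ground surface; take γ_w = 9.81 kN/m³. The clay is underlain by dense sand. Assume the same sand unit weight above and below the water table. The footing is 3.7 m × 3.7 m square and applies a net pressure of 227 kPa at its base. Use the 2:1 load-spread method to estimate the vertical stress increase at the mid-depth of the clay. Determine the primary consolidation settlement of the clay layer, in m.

Mid-depth of clay below the ground surface: z = 1.6 + 3.8/2 = 3.5 m.
Total vertical stress at mid-clay: σ_v = 19.7×1.6 + 19×1.9 = 67.62 kPa.
Pore pressure: u = 9.81×(3.5 − 0) = 34.335 kPa.
Initial effective stress: σ'_0 = σ_v − u = 67.62 − 34.335 = 33.285 kPa.
Stress increase at mid-clay by the 2:1 spreading method:
Δσ = qBL/((B+z)(L+z)) = 227×3.7×3.7/((3.7+3.5)(3.7+3.5)) = 59.947 kPa
Final effective stress: σ'_f = σ'_0 + Δσ = 33.285 + 59.947 = 93.232 kPa.
Normally consolidated clay, so the full stress increment lies on the virgin compression line:
S_c = C_c·H/(1+e₀)·log₁₀(σ'_f/σ'_0) = 0.37×3.8/(1+0.91)×log₁₀(93.232/33.285)
    = 0.73613 × 0.44732 = 0.3293 m

S_c ≈ 0.329 m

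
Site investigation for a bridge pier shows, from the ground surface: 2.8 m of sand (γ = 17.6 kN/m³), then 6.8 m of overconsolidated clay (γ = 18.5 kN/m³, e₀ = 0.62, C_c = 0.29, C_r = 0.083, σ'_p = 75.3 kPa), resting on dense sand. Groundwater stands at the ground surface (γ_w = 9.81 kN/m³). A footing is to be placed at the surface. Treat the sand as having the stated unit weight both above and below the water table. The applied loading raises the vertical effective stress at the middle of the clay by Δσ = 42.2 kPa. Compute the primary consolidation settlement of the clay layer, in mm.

S_c ≈ 173 mm

Mid-depth of clay below the ground surface: z = 2.8 + 6.8/2 = 6.2 m.
Total vertical stress at mid-clay: σ_v = 17.6×2.8 + 18.5×3.4 = 112.18 kPa.
Pore pressure: u = 9.81×(6.2 − 0) = 60.822 kPa.
Initial effective stress: σ'_0 = σ_v − u = 112.18 − 60.822 = 51.358 kPa.
Final effective stress: σ'_f = 51.358 + 42.2 = 93.558 kPa.
σ'_f = 93.558 > σ'_p = 75.3 kPa, so the stress path crosses the preconsolidation pressure — recompression up to σ'_p, then virgin compression beyond:
S_c = H/(1+e₀)·[C_r·log₁₀(σ'_p/σ'_0) + C_c·log₁₀(σ'_f/σ'_p)]
    = 6.8/1.62 × [0.083×log₁₀(75.3/51.358) + 0.29×log₁₀(93.558/75.3)]
    = 4.1975 × [0.013794 + 0.027343] = 0.1727 m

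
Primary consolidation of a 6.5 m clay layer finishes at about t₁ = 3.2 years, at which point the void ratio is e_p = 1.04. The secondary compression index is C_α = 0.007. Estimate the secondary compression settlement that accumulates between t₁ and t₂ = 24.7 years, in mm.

Secondary compression: S_s = C_α·H/(1+e_p)·log₁₀(t₂/t₁)
S_s = 0.007×6.5/(1+1.04)×log₁₀(24.7/3.2)
    = 0.0223 × 0.8875 = 0.0198 m

S_s ≈ 19.8 mm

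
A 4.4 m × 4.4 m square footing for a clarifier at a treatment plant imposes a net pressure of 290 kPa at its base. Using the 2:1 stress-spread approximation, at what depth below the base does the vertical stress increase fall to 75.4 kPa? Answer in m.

z ≈ 4.23 m

2:1 spreading — at depth z the loaded area has grown by z in each plan dimension:
qB²/(B+z)² = Δσ_z ⇒ z = B(√(q/Δσ_z) − 1) = 4.4×(√(290/75.4) − 1) = 4.229 m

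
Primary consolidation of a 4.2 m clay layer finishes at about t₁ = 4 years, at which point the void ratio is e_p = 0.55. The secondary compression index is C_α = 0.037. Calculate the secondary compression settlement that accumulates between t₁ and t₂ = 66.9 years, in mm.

S_s ≈ 123 mm

Secondary compression: S_s = C_α·H/(1+e_p)·log₁₀(t₂/t₁)
S_s = 0.037×4.2/(1+0.55)×log₁₀(66.9/4)
    = 0.1003 × 1.223 = 0.1227 m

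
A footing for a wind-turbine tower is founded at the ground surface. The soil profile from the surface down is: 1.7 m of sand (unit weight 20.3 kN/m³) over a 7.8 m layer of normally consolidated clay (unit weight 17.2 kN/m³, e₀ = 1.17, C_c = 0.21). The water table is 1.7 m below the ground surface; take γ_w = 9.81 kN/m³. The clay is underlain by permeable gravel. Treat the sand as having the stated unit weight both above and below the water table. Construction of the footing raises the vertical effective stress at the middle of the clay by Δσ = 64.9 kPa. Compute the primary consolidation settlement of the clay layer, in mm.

Mid-depth of clay below the ground surface: z = 1.7 + 7.8/2 = 5.6 m.
Total vertical stress at mid-clay: σ_v = 20.3×1.7 + 17.2×3.9 = 101.59 kPa.
Pore pressure: u = 9.81×(5.6 − 1.7) = 38.259 kPa.
Initial effective stress: σ'_0 = σ_v − u = 101.59 − 38.259 = 63.331 kPa.
Final effective stress: σ'_f = σ'_0 + Δσ = 63.331 + 64.9 = 128.23 kPa.
Normally consolidated clay, so the full stress increment lies on the virgin compression line:
S_c = C_c·H/(1+e₀)·log₁₀(σ'_f/σ'_0) = 0.21×7.8/(1+1.17)×log₁₀(128.23/63.331)
    = 0.75484 × 0.30637 = 0.2313 m

S_c ≈ 231 mm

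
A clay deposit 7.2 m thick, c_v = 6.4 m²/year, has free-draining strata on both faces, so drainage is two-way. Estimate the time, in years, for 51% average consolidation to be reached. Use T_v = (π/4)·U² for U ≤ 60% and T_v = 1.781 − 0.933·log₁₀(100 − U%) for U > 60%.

Drainage path length: H_d = H/2 = 3.6 m (double drainage).
U ≤ 60%: T_v = (π/4)·U² = (π/4)×0.51² = 0.20428.
t = T_v·H_d²/c_v = 0.20428×3.6²/6.4 = 0.4137 years.

t ≈ 0.414 years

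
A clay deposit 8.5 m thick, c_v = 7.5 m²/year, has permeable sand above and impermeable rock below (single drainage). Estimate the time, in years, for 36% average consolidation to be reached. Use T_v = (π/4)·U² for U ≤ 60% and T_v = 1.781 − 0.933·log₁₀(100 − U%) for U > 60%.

Drainage path length: H_d = H = 8.5 m (single drainage).
U ≤ 60%: T_v = (π/4)·U² = (π/4)×0.36² = 0.10179.
t = T_v·H_d²/c_v = 0.10179×8.5²/7.5 = 0.9806 years.

t ≈ 0.981 years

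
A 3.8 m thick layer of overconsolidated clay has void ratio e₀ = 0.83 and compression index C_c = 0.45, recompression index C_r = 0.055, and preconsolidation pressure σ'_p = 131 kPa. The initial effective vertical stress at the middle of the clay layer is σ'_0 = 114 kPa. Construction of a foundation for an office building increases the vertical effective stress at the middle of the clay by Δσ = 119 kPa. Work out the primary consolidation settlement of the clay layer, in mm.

Final effective stress: σ'_f = 114 + 119 = 233 kPa.
σ'_f = 233 > σ'_p = 131 kPa, so the stress path crosses the preconsolidation pressure — recompression up to σ'_p, then virgin compression beyond:
S_c = H/(1+e₀)·[C_r·log₁₀(σ'_p/σ'_0) + C_c·log₁₀(σ'_f/σ'_p)]
    = 3.8/1.83 × [0.055×log₁₀(131/114) + 0.45×log₁₀(233/131)]
    = 2.0765 × [0.0033202 + 0.11254] = 0.2406 m

S_c ≈ 241 mm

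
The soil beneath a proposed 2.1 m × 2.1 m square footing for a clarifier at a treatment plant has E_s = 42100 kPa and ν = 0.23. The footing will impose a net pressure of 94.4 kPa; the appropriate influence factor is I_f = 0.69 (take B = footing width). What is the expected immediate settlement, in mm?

Immediate (elastic) settlement: S_e = q·B·(1−ν²)/E_s · I_f.
S_e = 94.4 × 2.1 × (1 − 0.23²) / 42100 × 0.69
    = 94.4 × 2.1 × 0.9471 / 42100 × 0.69
    = 0.003077 m = 3.077 mm

S_e ≈ 3.08 mm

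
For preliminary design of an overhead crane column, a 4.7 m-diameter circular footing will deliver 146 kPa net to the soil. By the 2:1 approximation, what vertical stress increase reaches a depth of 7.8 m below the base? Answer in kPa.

Δσ_z ≈ 20.6 kPa

By the 2:1 method the load spreads at 1 horizontal : 2 vertical, so at depth z the loaded area has grown by z in each plan dimension:
Δσ ≈ qD²/(D+z)² = 146×4.7²/(4.7+7.8)² = 20.641 kPa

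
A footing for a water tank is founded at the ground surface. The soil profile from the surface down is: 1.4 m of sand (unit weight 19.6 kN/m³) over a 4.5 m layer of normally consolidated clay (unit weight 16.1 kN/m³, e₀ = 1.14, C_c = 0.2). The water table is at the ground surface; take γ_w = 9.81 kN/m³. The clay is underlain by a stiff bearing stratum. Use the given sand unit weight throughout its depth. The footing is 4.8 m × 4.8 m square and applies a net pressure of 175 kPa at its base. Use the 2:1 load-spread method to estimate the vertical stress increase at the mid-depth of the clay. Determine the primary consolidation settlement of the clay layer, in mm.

Mid-depth of clay below the ground surface: z = 1.4 + 4.5/2 = 3.65 m.
Total vertical stress at mid-clay: σ_v = 19.6×1.4 + 16.1×2.25 = 63.665 kPa.
Pore pressure: u = 9.81×(3.65 − 0) = 35.806 kPa.
Initial effective stress: σ'_0 = σ_v − u = 63.665 − 35.806 = 27.859 kPa.
Stress increase at mid-clay by the 2:1 spreading method:
Δσ = qBL/((B+z)(L+z)) = 175×4.8×4.8/((4.8+3.65)(4.8+3.65)) = 56.469 kPa
Final effective stress: σ'_f = σ'_0 + Δσ = 27.859 + 56.469 = 84.328 kPa.
Normally consolidated clay, so the full stress increment lies on the virgin compression line:
S_c = C_c·H/(1+e₀)·log₁₀(σ'_f/σ'_0) = 0.2×4.5/(1+1.14)×log₁₀(84.328/27.859)
    = 0.42056 × 0.48101 = 0.2023 m

S_c ≈ 202 mm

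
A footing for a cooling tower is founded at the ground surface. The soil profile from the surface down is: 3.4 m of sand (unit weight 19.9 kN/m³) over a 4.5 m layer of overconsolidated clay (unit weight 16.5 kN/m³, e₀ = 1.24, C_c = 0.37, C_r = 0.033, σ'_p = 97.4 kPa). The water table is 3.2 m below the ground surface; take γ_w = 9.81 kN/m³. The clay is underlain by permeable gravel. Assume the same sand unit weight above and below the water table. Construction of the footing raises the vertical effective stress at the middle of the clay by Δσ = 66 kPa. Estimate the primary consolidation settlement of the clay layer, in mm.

Mid-depth of clay below the ground surface: z = 3.4 + 4.5/2 = 5.65 m.
Total vertical stress at mid-clay: σ_v = 19.9×3.4 + 16.5×2.25 = 104.78 kPa.
Pore pressure: u = 9.81×(5.65 − 3.2) = 24.035 kPa.
Initial effective stress: σ'_0 = σ_v − u = 104.78 − 24.035 = 80.745 kPa.
Final effective stress: σ'_f = 80.745 + 66 = 146.75 kPa.
σ'_f = 146.75 > σ'_p = 97.4 kPa, so the stress path crosses the preconsolidation pressure — recompression up to σ'_p, then virgin compression beyond:
S_c = H/(1+e₀)·[C_r·log₁₀(σ'_p/σ'_0) + C_c·log₁₀(σ'_f/σ'_p)]
    = 4.5/2.24 × [0.033×log₁₀(97.4/80.745) + 0.37×log₁₀(146.75/97.4)]
    = 2.0089 × [0.0026876 + 0.065867] = 0.1377 m

S_c ≈ 138 mm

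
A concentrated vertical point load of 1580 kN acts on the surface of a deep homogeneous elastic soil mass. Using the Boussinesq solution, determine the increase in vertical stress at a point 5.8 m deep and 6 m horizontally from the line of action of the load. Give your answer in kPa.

Δσ_z ≈ 3.64 kPa

Boussinesq vertical stress below a point load on an elastic half-space:
Δσ_z = 3P/(2πz²) · [1 + (r/z)²]^(−5/2)
r/z = 6/5.8 = 1.0345; [1+(r/z)²]^(−5/2) = 0.16218.
Δσ_z = 3×1580/(2π×5.8²) × 0.16218 = 22.426 × 0.16218 = 3.637 kPa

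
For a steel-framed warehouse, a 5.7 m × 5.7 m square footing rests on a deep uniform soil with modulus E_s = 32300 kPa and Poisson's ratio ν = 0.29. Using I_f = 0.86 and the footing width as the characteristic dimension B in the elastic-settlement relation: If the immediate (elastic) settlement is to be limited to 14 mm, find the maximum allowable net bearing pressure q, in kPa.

q ≈ 101 kPa

S_e = q·B·(1−ν²)/E_s · I_f  ⇒  q = S_e·E_s / (B·(1−ν²)·I_f).
q = 0.014 × 32300 / (5.7 × 0.9159 × 0.86) = 100.7 kPa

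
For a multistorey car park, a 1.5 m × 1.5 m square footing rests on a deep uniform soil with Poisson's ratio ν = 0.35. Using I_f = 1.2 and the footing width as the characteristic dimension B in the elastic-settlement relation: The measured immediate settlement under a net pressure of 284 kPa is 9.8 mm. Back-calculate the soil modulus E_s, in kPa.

S_e = q·B·(1−ν²)/E_s · I_f  ⇒  E_s = q·B·(1−ν²)·I_f / S_e.
E_s = 284 × 1.5 × 0.8775 × 1.2 / 0.0098 = 45770 kPa

E_s ≈ 45800 kPa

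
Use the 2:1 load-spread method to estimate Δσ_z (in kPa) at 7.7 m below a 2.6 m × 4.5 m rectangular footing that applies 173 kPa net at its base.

Δσ_z ≈ 16.1 kPa

By the 2:1 method the load spreads at 1 horizontal : 2 vertical, so at depth z the loaded area has grown by z in each plan dimension:
Δσ = qBL/((B+z)(L+z)) = 173×2.6×4.5/((2.6+7.7)(4.5+7.7)) = 16.108 kPa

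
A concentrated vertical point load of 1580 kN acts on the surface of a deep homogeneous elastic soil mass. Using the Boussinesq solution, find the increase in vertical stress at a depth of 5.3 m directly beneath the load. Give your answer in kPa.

Boussinesq vertical stress below a point load on an elastic half-space:
Δσ_z = 3P/(2πz²) · [1 + (r/z)²]^(−5/2)
r/z = 0/5.3 = 0; [1+(r/z)²]^(−5/2) = 1.
Δσ_z = 3×1580/(2π×5.3²) × 1 = 26.856 × 1 = 26.86 kPa

Δσ_z ≈ 26.9 kPa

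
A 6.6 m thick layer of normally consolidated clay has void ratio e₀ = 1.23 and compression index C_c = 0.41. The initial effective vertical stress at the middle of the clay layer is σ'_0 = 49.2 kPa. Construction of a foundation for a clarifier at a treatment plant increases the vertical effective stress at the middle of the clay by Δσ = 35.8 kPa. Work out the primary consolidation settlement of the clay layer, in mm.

Final effective stress: σ'_f = σ'_0 + Δσ = 49.2 + 35.8 = 85 kPa.
Normally consolidated clay, so the full stress increment lies on the virgin compression line:
S_c = C_c·H/(1+e₀)·log₁₀(σ'_f/σ'_0) = 0.41×6.6/(1+1.23)×log₁₀(85/49.2)
    = 1.2135 × 0.23745 = 0.2881 m

S_c ≈ 288 mm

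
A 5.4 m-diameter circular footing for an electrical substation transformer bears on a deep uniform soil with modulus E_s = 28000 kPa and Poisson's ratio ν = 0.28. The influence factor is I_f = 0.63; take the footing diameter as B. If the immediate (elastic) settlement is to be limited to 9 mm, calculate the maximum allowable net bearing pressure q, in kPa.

q ≈ 80.4 kPa

S_e = q·B·(1−ν²)/E_s · I_f  ⇒  q = S_e·E_s / (B·(1−ν²)·I_f).
q = 0.009 × 28000 / (5.4 × 0.9216 × 0.63) = 80.38 kPa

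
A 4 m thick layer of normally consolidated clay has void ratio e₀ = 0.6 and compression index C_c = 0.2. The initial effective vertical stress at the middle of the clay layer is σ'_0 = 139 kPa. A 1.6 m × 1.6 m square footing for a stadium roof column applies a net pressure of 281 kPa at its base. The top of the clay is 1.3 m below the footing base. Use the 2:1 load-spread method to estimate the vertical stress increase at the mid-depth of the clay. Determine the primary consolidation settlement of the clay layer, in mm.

S_c ≈ 42.4 mm

Mid-depth of clay below the footing base: z = 1.3 + 4/2 = 3.3 m.
Stress increase at mid-clay by the 2:1 spreading method:
Δσ = qBL/((B+z)(L+z)) = 281×1.6×1.6/((1.6+3.3)(1.6+3.3)) = 29.961 kPa
Final effective stress: σ'_f = σ'_0 + Δσ = 139 + 29.961 = 168.96 kPa.
Normally consolidated clay, so the full stress increment lies on the virgin compression line:
S_c = C_c·H/(1+e₀)·log₁₀(σ'_f/σ'_0) = 0.2×4/(1+0.6)×log₁₀(168.96/139)
    = 0.5 × 0.084769 = 0.04238 m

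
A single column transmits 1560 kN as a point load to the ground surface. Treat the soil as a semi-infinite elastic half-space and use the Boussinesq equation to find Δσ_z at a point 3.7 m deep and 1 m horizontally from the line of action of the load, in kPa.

Δσ_z ≈ 45.6 kPa

Boussinesq vertical stress below a point load on an elastic half-space:
Δσ_z = 3P/(2πz²) · [1 + (r/z)²]^(−5/2)
r/z = 1/3.7 = 0.27027; [1+(r/z)²]^(−5/2) = 0.83841.
Δσ_z = 3×1560/(2π×3.7²) × 0.83841 = 54.408 × 0.83841 = 45.62 kPa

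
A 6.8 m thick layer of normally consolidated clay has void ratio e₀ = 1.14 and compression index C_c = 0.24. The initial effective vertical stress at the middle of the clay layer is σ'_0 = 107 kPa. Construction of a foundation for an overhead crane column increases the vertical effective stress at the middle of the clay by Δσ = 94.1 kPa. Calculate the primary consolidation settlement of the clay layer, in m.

Final effective stress: σ'_f = σ'_0 + Δσ = 107 + 94.1 = 201.1 kPa.
Normally consolidated clay, so the full stress increment lies on the virgin compression line:
S_c = C_c·H/(1+e₀)·log₁₀(σ'_f/σ'_0) = 0.24×6.8/(1+1.14)×log₁₀(201.1/107)
    = 0.76262 × 0.27403 = 0.209 m

S_c ≈ 0.209 m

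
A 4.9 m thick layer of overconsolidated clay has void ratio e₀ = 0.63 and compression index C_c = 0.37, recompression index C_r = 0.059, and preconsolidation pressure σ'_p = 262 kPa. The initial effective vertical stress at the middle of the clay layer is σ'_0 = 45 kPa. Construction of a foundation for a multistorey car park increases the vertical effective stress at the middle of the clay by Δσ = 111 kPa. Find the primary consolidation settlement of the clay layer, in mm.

Final effective stress: σ'_f = 45 + 111 = 156 kPa.
σ'_f = 156 ≤ σ'_p = 262 kPa, so the clay remains overconsolidated and only the recompression index applies:
S_c = C_r·H/(1+e₀)·log₁₀(σ'_f/σ'_0) = 0.059×4.9/1.63×log₁₀(156/45)
    = 0.17736 × 0.53991 = 0.09576 m

S_c ≈ 95.8 mm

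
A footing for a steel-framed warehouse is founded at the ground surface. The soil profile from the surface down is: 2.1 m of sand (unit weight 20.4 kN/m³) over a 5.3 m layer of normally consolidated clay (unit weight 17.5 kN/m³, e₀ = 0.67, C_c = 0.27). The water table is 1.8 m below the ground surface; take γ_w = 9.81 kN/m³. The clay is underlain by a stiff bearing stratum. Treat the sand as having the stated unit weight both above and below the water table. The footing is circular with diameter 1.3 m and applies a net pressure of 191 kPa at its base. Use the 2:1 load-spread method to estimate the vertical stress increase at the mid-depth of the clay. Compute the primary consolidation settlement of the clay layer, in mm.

S_c ≈ 50.8 mm

Mid-depth of clay below the ground surface: z = 2.1 + 5.3/2 = 4.75 m.
Total vertical stress at mid-clay: σ_v = 20.4×2.1 + 17.5×2.65 = 89.215 kPa.
Pore pressure: u = 9.81×(4.75 − 1.8) = 28.94 kPa.
Initial effective stress: σ'_0 = σ_v − u = 89.215 − 28.94 = 60.275 kPa.
Stress increase at mid-clay by the 2:1 spreading method:
Δσ ≈ qD²/(D+z)² = 191×1.3²/(1.3+4.75)² = 8.8188 kPa
Final effective stress: σ'_f = σ'_0 + Δσ = 60.275 + 8.8188 = 69.094 kPa.
Normally consolidated clay, so the full stress increment lies on the virgin compression line:
S_c = C_c·H/(1+e₀)·log₁₀(σ'_f/σ'_0) = 0.27×5.3/(1+0.67)×log₁₀(69.094/60.275)
    = 0.85689 × 0.059303 = 0.05082 m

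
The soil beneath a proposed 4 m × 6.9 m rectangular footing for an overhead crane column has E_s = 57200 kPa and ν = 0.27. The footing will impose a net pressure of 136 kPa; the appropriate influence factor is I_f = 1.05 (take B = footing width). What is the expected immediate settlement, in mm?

Immediate (elastic) settlement: S_e = q·B·(1−ν²)/E_s · I_f.
S_e = 136 × 4 × (1 − 0.27²) / 57200 × 1.05
    = 136 × 4 × 0.9271 / 57200 × 1.05
    = 0.009258 m = 9.258 mm

S_e ≈ 9.26 mm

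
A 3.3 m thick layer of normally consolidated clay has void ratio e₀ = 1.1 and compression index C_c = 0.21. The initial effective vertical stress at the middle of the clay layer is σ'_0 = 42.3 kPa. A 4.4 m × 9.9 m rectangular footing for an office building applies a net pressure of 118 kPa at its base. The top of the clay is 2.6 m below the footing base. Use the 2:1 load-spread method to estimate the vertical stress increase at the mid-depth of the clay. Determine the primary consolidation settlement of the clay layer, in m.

Mid-depth of clay below the footing base: z = 2.6 + 3.3/2 = 4.25 m.
Stress increase at mid-clay by the 2:1 spreading method:
Δσ = qBL/((B+z)(L+z)) = 118×4.4×9.9/((4.4+4.25)(9.9+4.25)) = 41.995 kPa
Final effective stress: σ'_f = σ'_0 + Δσ = 42.3 + 41.995 = 84.295 kPa.
Normally consolidated clay, so the full stress increment lies on the virgin compression line:
S_c = C_c·H/(1+e₀)·log₁₀(σ'_f/σ'_0) = 0.21×3.3/(1+1.1)×log₁₀(84.295/42.3)
    = 0.33 × 0.29946 = 0.09882 m

S_c ≈ 0.0988 m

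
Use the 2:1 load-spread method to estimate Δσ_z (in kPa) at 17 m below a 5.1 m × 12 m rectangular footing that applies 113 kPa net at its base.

Δσ_z ≈ 10.8 kPa

By the 2:1 method the load spreads at 1 horizontal : 2 vertical, so at depth z the loaded area has grown by z in each plan dimension:
Δσ = qBL/((B+z)(L+z)) = 113×5.1×12/((5.1+17)(12+17)) = 10.79 kPa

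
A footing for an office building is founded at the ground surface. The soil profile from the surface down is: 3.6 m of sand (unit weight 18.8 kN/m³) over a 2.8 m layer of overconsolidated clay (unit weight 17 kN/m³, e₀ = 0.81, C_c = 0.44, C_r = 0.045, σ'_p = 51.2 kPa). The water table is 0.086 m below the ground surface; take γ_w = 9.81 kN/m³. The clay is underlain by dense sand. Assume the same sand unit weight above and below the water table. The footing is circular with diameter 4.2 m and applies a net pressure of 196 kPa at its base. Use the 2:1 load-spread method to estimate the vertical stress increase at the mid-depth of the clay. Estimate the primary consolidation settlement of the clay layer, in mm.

Mid-depth of clay below the ground surface: z = 3.6 + 2.8/2 = 5 m.
Total vertical stress at mid-clay: σ_v = 18.8×3.6 + 17×1.4 = 91.48 kPa.
Pore pressure: u = 9.81×(5 − 0.086) = 48.206 kPa.
Initial effective stress: σ'_0 = σ_v − u = 91.48 − 48.206 = 43.274 kPa.
Stress increase at mid-clay by the 2:1 spreading method:
Δσ ≈ qD²/(D+z)² = 196×4.2²/(4.2+5)² = 40.849 kPa
Final effective stress: σ'_f = 43.274 + 40.849 = 84.123 kPa.
σ'_f = 84.123 > σ'_p = 51.2 kPa, so the stress path crosses the preconsolidation pressure — recompression up to σ'_p, then virgin compression beyond:
S_c = H/(1+e₀)·[C_r·log₁₀(σ'_p/σ'_0) + C_c·log₁₀(σ'_f/σ'_p)]
    = 2.8/1.81 × [0.045×log₁₀(51.2/43.274) + 0.44×log₁₀(84.123/51.2)]
    = 1.547 × [0.0032869 + 0.094884] = 0.1519 m

S_c ≈ 152 mm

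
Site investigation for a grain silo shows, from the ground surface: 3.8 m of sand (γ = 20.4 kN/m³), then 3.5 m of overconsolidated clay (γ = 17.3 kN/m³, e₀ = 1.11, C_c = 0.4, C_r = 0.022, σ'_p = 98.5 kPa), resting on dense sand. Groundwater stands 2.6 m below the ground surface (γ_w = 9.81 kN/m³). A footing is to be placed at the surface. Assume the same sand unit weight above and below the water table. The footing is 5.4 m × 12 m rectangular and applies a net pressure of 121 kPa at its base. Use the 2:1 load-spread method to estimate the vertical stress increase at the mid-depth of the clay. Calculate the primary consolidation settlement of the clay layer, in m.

Mid-depth of clay below the ground surface: z = 3.8 + 3.5/2 = 5.55 m.
Total vertical stress at mid-clay: σ_v = 20.4×3.8 + 17.3×1.75 = 107.8 kPa.
Pore pressure: u = 9.81×(5.55 − 2.6) = 28.94 kPa.
Initial effective stress: σ'_0 = σ_v − u = 107.8 − 28.94 = 78.86 kPa.
Stress increase at mid-clay by the 2:1 spreading method:
Δσ = qBL/((B+z)(L+z)) = 121×5.4×12/((5.4+5.55)(12+5.55)) = 40.801 kPa
Final effective stress: σ'_f = 78.86 + 40.801 = 119.66 kPa.
σ'_f = 119.66 > σ'_p = 98.5 kPa, so the stress path crosses the preconsolidation pressure — recompression up to σ'_p, then virgin compression beyond:
S_c = H/(1+e₀)·[C_r·log₁₀(σ'_p/σ'_0) + C_c·log₁₀(σ'_f/σ'_p)]
    = 3.5/2.11 × [0.022×log₁₀(98.5/78.86) + 0.4×log₁₀(119.66/98.5)]
    = 1.6588 × [0.0021247 + 0.033805] = 0.0596 m

S_c ≈ 0.0596 m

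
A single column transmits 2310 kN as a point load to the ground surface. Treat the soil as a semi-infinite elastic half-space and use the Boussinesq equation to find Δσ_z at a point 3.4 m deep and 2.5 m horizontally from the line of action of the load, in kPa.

Δσ_z ≈ 32.4 kPa

Boussinesq vertical stress below a point load on an elastic half-space:
Δσ_z = 3P/(2πz²) · [1 + (r/z)²]^(−5/2)
r/z = 2.5/3.4 = 0.73529; [1+(r/z)²]^(−5/2) = 0.33942.
Δσ_z = 3×2310/(2π×3.4²) × 0.33942 = 95.41 × 0.33942 = 32.38 kPa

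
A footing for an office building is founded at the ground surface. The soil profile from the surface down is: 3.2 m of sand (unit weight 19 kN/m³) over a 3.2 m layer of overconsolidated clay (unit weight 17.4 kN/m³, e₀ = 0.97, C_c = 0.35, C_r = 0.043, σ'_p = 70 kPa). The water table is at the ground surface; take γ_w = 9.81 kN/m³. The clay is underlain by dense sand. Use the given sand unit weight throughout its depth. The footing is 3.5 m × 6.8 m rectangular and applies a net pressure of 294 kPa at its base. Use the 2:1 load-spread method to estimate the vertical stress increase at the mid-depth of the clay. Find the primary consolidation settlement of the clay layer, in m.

Mid-depth of clay below the ground surface: z = 3.2 + 3.2/2 = 4.8 m.
Total vertical stress at mid-clay: σ_v = 19×3.2 + 17.4×1.6 = 88.64 kPa.
Pore pressure: u = 9.81×(4.8 − 0) = 47.088 kPa.
Initial effective stress: σ'_0 = σ_v − u = 88.64 − 47.088 = 41.552 kPa.
Stress increase at mid-clay by the 2:1 spreading method:
Δσ = qBL/((B+z)(L+z)) = 294×3.5×6.8/((3.5+4.8)(6.8+4.8)) = 72.676 kPa
Final effective stress: σ'_f = 41.552 + 72.676 = 114.23 kPa.
σ'_f = 114.23 > σ'_p = 70 kPa, so the stress path crosses the preconsolidation pressure — recompression up to σ'_p, then virgin compression beyond:
S_c = H/(1+e₀)·[C_r·log₁₀(σ'_p/σ'_0) + C_c·log₁₀(σ'_f/σ'_p)]
    = 3.2/1.97 × [0.043×log₁₀(70/41.552) + 0.35×log₁₀(114.23/70)]
    = 1.6244 × [0.0097398 + 0.074439] = 0.1367 m

S_c ≈ 0.137 m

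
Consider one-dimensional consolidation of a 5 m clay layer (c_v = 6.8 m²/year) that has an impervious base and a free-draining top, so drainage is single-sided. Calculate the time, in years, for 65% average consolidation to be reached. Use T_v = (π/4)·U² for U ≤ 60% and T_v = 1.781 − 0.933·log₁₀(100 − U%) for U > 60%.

t ≈ 1.25 years

Drainage path length: H_d = H = 5 m (single drainage).
U > 60%: T_v = 1.781 − 0.933·log₁₀(100 − 65) = 0.34038.
t = T_v·H_d²/c_v = 0.34038×5²/6.8 = 1.251 years.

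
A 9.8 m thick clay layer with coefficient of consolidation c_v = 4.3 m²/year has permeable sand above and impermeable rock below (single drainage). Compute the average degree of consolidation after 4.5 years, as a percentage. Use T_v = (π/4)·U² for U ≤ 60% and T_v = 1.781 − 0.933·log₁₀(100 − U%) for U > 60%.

Drainage path length: H_d = H = 9.8 m (single drainage).
T_v = c_v·t/H_d² = 4.3×4.5/9.8² = 0.20148.
T_v = 0.20148 corresponds to the U ≤ 60% branch:
U = √(4T_v/π) = 0.5065

U ≈ 50.6 %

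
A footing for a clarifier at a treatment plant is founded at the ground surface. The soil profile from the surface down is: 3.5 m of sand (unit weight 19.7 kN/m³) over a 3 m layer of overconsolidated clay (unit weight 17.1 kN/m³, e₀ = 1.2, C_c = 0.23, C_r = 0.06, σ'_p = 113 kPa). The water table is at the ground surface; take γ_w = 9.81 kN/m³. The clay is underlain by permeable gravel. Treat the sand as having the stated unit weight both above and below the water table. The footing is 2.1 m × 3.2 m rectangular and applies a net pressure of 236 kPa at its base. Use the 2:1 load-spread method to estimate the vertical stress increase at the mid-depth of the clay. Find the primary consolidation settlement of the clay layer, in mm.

S_c ≈ 16.7 mm

Mid-depth of clay below the ground surface: z = 3.5 + 3/2 = 5 m.
Total vertical stress at mid-clay: σ_v = 19.7×3.5 + 17.1×1.5 = 94.6 kPa.
Pore pressure: u = 9.81×(5 − 0) = 49.05 kPa.
Initial effective stress: σ'_0 = σ_v − u = 94.6 − 49.05 = 45.55 kPa.
Stress increase at mid-clay by the 2:1 spreading method:
Δσ = qBL/((B+z)(L+z)) = 236×2.1×3.2/((2.1+5)(3.2+5)) = 27.24 kPa
Final effective stress: σ'_f = 45.55 + 27.24 = 72.79 kPa.
σ'_f = 72.79 ≤ σ'_p = 113 kPa, so the clay remains overconsolidated and only the recompression index applies:
S_c = C_r·H/(1+e₀)·log₁₀(σ'_f/σ'_0) = 0.06×3/2.2×log₁₀(72.79/45.55)
    = 0.081816 × 0.20358 = 0.01666 m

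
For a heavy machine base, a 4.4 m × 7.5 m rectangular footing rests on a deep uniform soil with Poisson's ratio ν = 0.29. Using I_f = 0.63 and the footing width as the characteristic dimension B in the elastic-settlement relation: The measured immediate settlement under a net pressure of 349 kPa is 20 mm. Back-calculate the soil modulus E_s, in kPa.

S_e = q·B·(1−ν²)/E_s · I_f  ⇒  E_s = q·B·(1−ν²)·I_f / S_e.
E_s = 349 × 4.4 × 0.9159 × 0.63 / 0.02 = 44300 kPa

E_s ≈ 44300 kPa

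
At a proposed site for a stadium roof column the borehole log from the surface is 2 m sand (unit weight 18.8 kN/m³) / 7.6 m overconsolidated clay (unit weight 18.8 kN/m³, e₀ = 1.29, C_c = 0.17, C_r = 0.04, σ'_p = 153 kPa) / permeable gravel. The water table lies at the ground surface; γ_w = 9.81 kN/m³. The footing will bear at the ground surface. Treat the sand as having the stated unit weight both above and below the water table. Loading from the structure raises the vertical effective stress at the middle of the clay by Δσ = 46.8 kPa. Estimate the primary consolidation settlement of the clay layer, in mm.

S_c ≈ 36.9 mm

Mid-depth of clay below the ground surface: z = 2 + 7.6/2 = 5.8 m.
Total vertical stress at mid-clay: σ_v = 18.8×2 + 18.8×3.8 = 109.04 kPa.
Pore pressure: u = 9.81×(5.8 − 0) = 56.898 kPa.
Initial effective stress: σ'_0 = σ_v − u = 109.04 − 56.898 = 52.142 kPa.
Final effective stress: σ'_f = 52.142 + 46.8 = 98.942 kPa.
σ'_f = 98.942 ≤ σ'_p = 153 kPa, so the clay remains overconsolidated and only the recompression index applies:
S_c = C_r·H/(1+e₀)·log₁₀(σ'_f/σ'_0) = 0.04×7.6/2.29×log₁₀(98.942/52.142)
    = 0.13275 × 0.27819 = 0.03693 m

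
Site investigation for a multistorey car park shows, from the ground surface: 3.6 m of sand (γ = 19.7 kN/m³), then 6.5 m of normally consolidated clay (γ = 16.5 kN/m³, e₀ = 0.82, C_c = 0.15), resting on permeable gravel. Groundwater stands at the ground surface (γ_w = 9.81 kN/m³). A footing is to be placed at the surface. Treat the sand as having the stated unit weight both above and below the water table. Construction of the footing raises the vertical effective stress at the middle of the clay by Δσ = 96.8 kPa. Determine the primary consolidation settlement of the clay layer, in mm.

S_c ≈ 230 mm

Mid-depth of clay below the ground surface: z = 3.6 + 6.5/2 = 6.85 m.
Total vertical stress at mid-clay: σ_v = 19.7×3.6 + 16.5×3.25 = 124.55 kPa.
Pore pressure: u = 9.81×(6.85 − 0) = 67.198 kPa.
Initial effective stress: σ'_0 = σ_v − u = 124.55 − 67.198 = 57.352 kPa.
Final effective stress: σ'_f = σ'_0 + Δσ = 57.352 + 96.8 = 154.15 kPa.
Normally consolidated clay, so the full stress increment lies on the virgin compression line:
S_c = C_c·H/(1+e₀)·log₁₀(σ'_f/σ'_0) = 0.15×6.5/(1+0.82)×log₁₀(154.15/57.352)
    = 0.53571 × 0.42939 = 0.23 m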